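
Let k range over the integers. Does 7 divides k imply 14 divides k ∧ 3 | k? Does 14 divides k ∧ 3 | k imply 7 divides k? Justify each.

(⇒) fails; (⇐) holds.

(→) This fails: take k = 7. Certainly 7 ∣ 7, but 14 ∤ 7.

(←) Suppose 14 ∣ k and 3 ∣ k. Any common multiple of 14 and 3 is a multiple of their lcm; here gcd(14, 3) = 1, so lcm(14, 3) = 14·3 = 42, so 42 ∣ k. Since 7 ∣ 42, it follows that 7 ∣ k.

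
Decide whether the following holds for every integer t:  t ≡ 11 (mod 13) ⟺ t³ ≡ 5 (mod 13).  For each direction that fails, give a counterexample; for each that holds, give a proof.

The forward direction holds; the converse fails.

Forward direction. Suppose t ≡ 11 (mod 13). Write t = 13j + 11. Then (13j + 11)³ = 2197j³ + 5577j² + 4719j + 1331 = 13(169j³ + 429j² + 363j + 102) + 5, so t³ ≡ 5 (mod 13).

Converse. This fails: take t = 7. Then 7³ = 343 ≡ 5 (mod 13), yet 7 ≡ 7 (mod 13), not 11.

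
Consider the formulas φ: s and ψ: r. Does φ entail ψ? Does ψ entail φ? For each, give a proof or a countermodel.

Forward direction. This fails. Under r = F, s = T, the left side is true but the right side is false.

Converse. This fails. Under r = T, s = F, the left side is false but the right side is true.

Neither implication holds.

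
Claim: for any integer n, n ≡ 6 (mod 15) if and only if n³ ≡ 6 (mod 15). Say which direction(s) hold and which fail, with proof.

[⇒] Suppose n ≡ 6 (mod 15). Write n = 15j + 6. Then (15j + 6)³ = 3375j³ + 4050j² + 1620j + 216 = 15(225j³ + 270j² + 108j + 14) + 6, so n³ ≡ 6 (mod 15).

[⇐] Conversely, suppose n³ ≡ 6 (mod 15). The only residue r in {0, …, 14} with r³ ≡ 6 (mod 15) is r = 6, so n ≡ 6 (mod 15).

Equivalent; both directions hold.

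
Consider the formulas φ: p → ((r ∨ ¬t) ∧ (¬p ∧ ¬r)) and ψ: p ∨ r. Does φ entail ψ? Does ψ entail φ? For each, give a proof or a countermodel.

Both directions fail.

(⟹) This fails. Under p = F, t = F, r = F, the left side is true but the right side is false.

(⟸) This fails. Under p = T, t = F, r = F, the left side is false but the right side is true.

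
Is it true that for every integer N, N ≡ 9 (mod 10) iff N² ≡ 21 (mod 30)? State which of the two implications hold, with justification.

Neither implication holds.

(⇒) This fails: take N = 19. Then 19 ≡ 9 (mod 10), but 19² = 361 ≡ 1 (mod 30), not 21.

(⇐) This fails: take N = 21. Then 21² = 441 ≡ 21 (mod 30), yet 21 ≡ 1 (mod 10), not 9.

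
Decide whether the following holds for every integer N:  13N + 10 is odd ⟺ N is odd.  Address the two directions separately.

Both directions hold.

Converse. Suppose N is odd; write N = 2j + 1. Then 13N + 10 = 13·(2j + 1) + 10 = 2·13j + 23, which is odd.

Forward direction. Suppose 13N + 10 is odd. Since 13 is odd, 13N and N have the same parity, so 13N + 10 ≡ N + 10 (mod 2). As 10 is even, 13N + 10 is odd exactly when N is odd. Thus N is odd.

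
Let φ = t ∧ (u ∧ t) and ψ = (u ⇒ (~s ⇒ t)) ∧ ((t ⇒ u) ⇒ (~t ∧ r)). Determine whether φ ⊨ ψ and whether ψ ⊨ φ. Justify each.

Forward direction. This fails. Under t = T, s = F, r = F, u = T, the left side is true but the right side is false.

Converse. This fails. Under t = T, s = F, r = F, u = F, the left side is false but the right side is true.

(⇒) fails and (⇐) fails.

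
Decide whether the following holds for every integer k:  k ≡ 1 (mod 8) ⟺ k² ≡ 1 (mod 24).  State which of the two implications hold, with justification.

Forward direction. This fails: take k = 9. Then 9 ≡ 1 (mod 8), but 9² = 81 ≡ 9 (mod 24), not 1.

Converse. This fails: take k = 5. Then 5² = 25 ≡ 1 (mod 24), yet 5 ≡ 5 (mod 8), not 1.

(⇒) fails and (⇐) fails.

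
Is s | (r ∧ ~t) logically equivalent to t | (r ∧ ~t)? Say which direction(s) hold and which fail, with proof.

Neither direction holds.

Forward direction. This fails. Under r = F, t = F, s = T, the left side is true but the right side is false.

Converse. This fails. Under r = F, t = T, s = F, the left side is false but the right side is true.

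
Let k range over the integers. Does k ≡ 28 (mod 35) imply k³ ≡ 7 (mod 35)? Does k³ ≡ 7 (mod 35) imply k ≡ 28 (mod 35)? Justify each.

Forward direction. Suppose k ≡ 28 (mod 35). Write k = 35j + 28. Then (35j + 28)³ = 42875j³ + 102900j² + 82320j + 21952 = 35(1225j³ + 2940j² + 2352j + 627) + 7, so k³ ≡ 7 (mod 35).

Converse. Suppose k³ ≡ 7 (mod 35). The only residue r in {0, …, 34} with r³ ≡ 7 (mod 35) is r = 28, so k ≡ 28 (mod 35).

Both implications hold.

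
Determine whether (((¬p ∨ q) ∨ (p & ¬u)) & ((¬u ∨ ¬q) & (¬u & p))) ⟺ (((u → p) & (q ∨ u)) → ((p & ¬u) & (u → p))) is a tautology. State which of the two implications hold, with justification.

Not equivalent: only (⇒) holds.

(⟹) Assume the antecedent. If u is true, the antecedent cannot hold. If u is false, the antecedent forces (u = F, q = F, p = T) or (u = F, q = T, p = T), and the consequent holds there. Either way the consequent holds.

(⟸) This fails. Under u = F, q = F, p = F, the left side is false but the right side is true.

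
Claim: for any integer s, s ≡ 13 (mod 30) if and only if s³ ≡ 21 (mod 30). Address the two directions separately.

(⇒) This fails: take s = 13. Then 13 ≡ 13 (mod 30), but 13³ = 2197 ≡ 7 (mod 30), not 21.

(⇐) This fails: take s = 21. Then 21³ = 9261 ≡ 21 (mod 30), yet 21 ≡ 21 (mod 30), not 13.

Neither direction holds.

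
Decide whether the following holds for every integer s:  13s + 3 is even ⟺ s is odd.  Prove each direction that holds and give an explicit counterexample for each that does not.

Equivalent; both directions hold.

(⇒) Suppose 13s + 3 is even. Since 13 is odd, 13s and s have the same parity, so 13s + 3 ≡ s + 3 (mod 2). As 3 is odd, 13s + 3 is even exactly when s is odd. Thus s is odd.

(⇐) Conversely, suppose s is odd; write s = 2j + 1. Then 13s + 3 = 13·(2j + 1) + 3 = 2·13j + 16, which is even.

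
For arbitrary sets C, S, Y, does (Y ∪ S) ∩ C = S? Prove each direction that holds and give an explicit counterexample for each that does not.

(⟹) This inclusion fails. Take C = {1}, S = ∅, Y = {1}; then 1 ∈ (Y ∪ S) ∩ C but 1 ∉ S.

(⟸) This inclusion fails. Take C = ∅, S = {1}, Y = ∅; then 1 ∈ S but 1 ∉ (Y ∪ S) ∩ C.

(⊆) fails and (⊇) fails.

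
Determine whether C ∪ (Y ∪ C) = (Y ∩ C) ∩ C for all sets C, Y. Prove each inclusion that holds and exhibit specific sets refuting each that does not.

(⊇) Let x ∈ (Y ∩ C) ∩ C. Then x ∈ C ∩ Y, from which x ∈ C ∪ (Y ∪ C).

(⊆) This inclusion fails. Take C = {1}, Y = ∅; then 1 ∈ C ∪ (Y ∪ C) but 1 ∉ (Y ∩ C) ∩ C.

(⊆) fails; (⊇) holds.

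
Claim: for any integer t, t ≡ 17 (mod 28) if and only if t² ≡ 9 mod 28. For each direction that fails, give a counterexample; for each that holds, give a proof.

Not equivalent: only (⇒) holds.

(⇒) Suppose t ≡ 17 (mod 28). Write t = 28j + 17. Then (28j + 17)² = 784j² + 952j + 289 = 28(28j² + 34j + 10) + 9, so t² ≡ 9 (mod 28).

(⇐) This fails: take t = 3. Then 3² = 9 ≡ 9 (mod 28), yet 3 ≡ 3 (mod 28), not 17.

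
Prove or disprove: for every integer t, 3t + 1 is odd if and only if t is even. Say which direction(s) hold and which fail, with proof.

[⇒] Suppose 3t + 1 is odd. Since 3 is odd, 3t and t have the same parity, so 3t + 1 ≡ t + 1 (mod 2). As 1 is odd, 3t + 1 is odd exactly when t is even. Thus t is even.

[⇐] Conversely, suppose t is even; write t = 2j. Then 3t + 1 = 3·(2j) + 1 = 2·3j + 1, which is odd.

Both directions hold; the statement is true.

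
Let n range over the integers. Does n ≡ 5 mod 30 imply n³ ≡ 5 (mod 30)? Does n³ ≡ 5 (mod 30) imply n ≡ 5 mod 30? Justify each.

The biconditional holds.

[⇒] Suppose n ≡ 5 mod 30. Write n = 30j + 5. Then (30j + 5)³ = 27000j³ + 13500j² + 2250j + 125 = 30(900j³ + 450j² + 75j + 4) + 5, so n³ ≡ 5 (mod 30).

[⇐] Conversely, suppose n³ ≡ 5 (mod 30). The only residue r in {0, …, 29} with r³ ≡ 5 (mod 30) is r = 5, so n ≡ 5 (mod 30).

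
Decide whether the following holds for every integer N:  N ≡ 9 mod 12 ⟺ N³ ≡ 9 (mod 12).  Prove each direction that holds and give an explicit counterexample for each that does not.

Equivalent; both directions hold.

(⟹) Suppose N ≡ 9 mod 12. Write N = 12j + 9. Then (12j + 9)³ = 1728j³ + 3888j² + 2916j + 729 = 12(144j³ + 324j² + 243j + 60) + 9, so N³ ≡ 9 (mod 12).

(⟸) Conversely, suppose N³ ≡ 9 (mod 12). The only residue r in {0, …, 11} with r³ ≡ 9 (mod 12) is r = 9, so N ≡ 9 (mod 12).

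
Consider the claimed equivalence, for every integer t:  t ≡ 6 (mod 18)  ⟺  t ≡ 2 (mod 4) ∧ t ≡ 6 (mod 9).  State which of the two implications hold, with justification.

(⇒) fails; (⇐) holds.

(⇒) This fails: t = 24 gives 24 ≡ 6 (mod 18) but 24 ≡ 0 (mod 4), so the conjunction on the right does not hold.

(⇐) Conversely, if t ≡ 2 (mod 4) and t ≡ 6 (mod 9), then by the Chinese remainder theorem t ≡ 6 (mod 36). Since 6 ≡ 6 (mod 18) and 18 ∣ 36, we get t ≡ 6 (mod 18).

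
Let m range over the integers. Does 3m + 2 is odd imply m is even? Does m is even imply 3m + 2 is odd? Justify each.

[⇒] This fails: m = 7 gives 3m + 2 = 23, which is odd, but 7 is odd, not even.

[⇐] This also fails: m = 6 is even, but 3m + 2 = 20 is even, not odd.

Neither direction holds.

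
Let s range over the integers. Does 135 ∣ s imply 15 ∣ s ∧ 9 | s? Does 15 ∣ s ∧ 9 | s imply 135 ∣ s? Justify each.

(⇒) If 135 ∣ s, write s = 135q. Since 135 = 9·15, s = 15·(9q), so 15 ∣ s; and since 135 = 15·9, s = 9·(15q), so 9 ∣ s.

(⇐) This fails: take s = 45. Both 15 ∣ 45 and 9 ∣ 45, yet 45 is not a multiple of 135 (since 45 = 0·135 + 45), so 135 ∤ 45.

(⇒) holds; (⇐) fails.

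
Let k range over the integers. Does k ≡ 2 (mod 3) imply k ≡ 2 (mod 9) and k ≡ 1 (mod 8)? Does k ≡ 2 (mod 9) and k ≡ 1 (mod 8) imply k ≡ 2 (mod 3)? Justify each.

(⇒) This fails: k = 2 gives 2 ≡ 2 (mod 3) but 2 ≡ 2 (mod 8), so the conjunction on the right does not hold.

(⇐) Conversely, if k ≡ 2 (mod 9) and k ≡ 1 (mod 8), then by the Chinese remainder theorem k ≡ 65 (mod 72). Since 65 ≡ 2 (mod 3) and 3 ∣ 72, we get k ≡ 2 (mod 3).

Only the converse holds.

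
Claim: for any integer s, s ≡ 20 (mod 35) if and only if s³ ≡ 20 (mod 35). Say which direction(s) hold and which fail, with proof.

Only the forward direction holds.

(⟹) Suppose s ≡ 20 (mod 35). Write s = 35j + 20. Then (35j + 20)³ = 42875j³ + 73500j² + 42000j + 8000 = 35(1225j³ + 2100j² + 1200j + 228) + 20, so s³ ≡ 20 (mod 35).

(⟸) This fails: take s = 5. Then 5³ = 125 ≡ 20 (mod 35), yet 5 ≡ 5 (mod 35), not 20.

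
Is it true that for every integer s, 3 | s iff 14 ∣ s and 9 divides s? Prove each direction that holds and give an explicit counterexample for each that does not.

The forward direction fails; the converse holds.

(⟹) This fails: take s = 3. Certainly 3 ∣ 3, but 14 ∤ 3.

(⟸) Suppose 14 ∣ s and 9 ∣ s. Any common multiple of 14 and 9 is a multiple of their lcm; here gcd(14, 9) = 1, so lcm(14, 9) = 14·9 = 126, so 126 ∣ s. Since 3 ∣ 126, it follows that 3 ∣ s.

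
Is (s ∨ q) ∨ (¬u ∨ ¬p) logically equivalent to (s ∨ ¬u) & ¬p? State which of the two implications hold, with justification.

Forward direction. This fails. Under q = F, u = T, s = F, p = F, the left side is true but the right side is false.

Converse. Assume the antecedent. If u is true, the antecedent forces (q = F, u = T, s = T, p = F) or (q = T, u = T, s = T, p = F), and (s ∨ q) ∨ (¬u ∨ ¬p) holds there. If u is false, (s ∨ q) ∨ (¬u ∨ ¬p) reduces to true regardless of the other variables. Either way (s ∨ q) ∨ (¬u ∨ ¬p) holds.

Only the converse holds.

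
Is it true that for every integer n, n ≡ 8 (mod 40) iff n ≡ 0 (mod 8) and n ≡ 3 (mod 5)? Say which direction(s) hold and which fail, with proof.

Both implications hold.

[⇐] If n ≡ 0 (mod 8) and n ≡ 3 (mod 5), then by the Chinese remainder theorem n ≡ 8 (mod 40). This is exactly n ≡ 8 (mod 40).

[⇒] Suppose n ≡ 8 (mod 40); write n = 40j + 8. Since 8 ∣ 40, reducing mod 8 gives n ≡ 8 ≡ 0 (mod 8); since 5 ∣ 40, reducing mod 5 gives n ≡ 8 ≡ 3 (mod 5).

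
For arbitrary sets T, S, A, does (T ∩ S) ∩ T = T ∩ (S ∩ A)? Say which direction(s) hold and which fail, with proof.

(⊆) This inclusion fails. Take T = {1}, S = {1}, A = ∅; then 1 ∈ (T ∩ S) ∩ T but 1 ∉ T ∩ (S ∩ A).

(⊇) Let x ∈ T ∩ (S ∩ A). Then x ∈ T ∩ S ∩ A, from which x ∈ (T ∩ S) ∩ T.

(⊆) fails; (⊇) holds.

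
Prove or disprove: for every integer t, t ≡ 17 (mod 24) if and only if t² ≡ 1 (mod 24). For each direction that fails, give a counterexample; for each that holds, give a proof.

The forward direction holds; the converse fails.

(⟹) Suppose t ≡ 17 (mod 24). Write t = 24j + 17. Then (24j + 17)² = 576j² + 816j + 289 = 24(24j² + 34j + 12) + 1, so t² ≡ 1 (mod 24).

(⟸) This fails: take t = 1. Then 1² = 1 ≡ 1 (mod 24), yet 1 ≡ 1 (mod 24), not 17.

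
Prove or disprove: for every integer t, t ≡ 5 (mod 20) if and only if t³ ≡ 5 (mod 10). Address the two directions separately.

[⇐] This fails: take t = 15. Then 15³ = 3375 ≡ 5 (mod 10), yet 15 ≡ 15 (mod 20), not 5.

[⇒] Suppose t ≡ 5 (mod 20). Then t³ ≡ 5³ = 125 (mod 20), and since 10 ∣ 20, also t³ ≡ 5 (mod 10).

(⇒) holds; (⇐) fails.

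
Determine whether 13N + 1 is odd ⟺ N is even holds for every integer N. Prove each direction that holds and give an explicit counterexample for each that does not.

Both implications hold.

(⇐) Suppose N is even; write N = 2j. Then 13N + 1 = 13·(2j) + 1 = 2·13j + 1, which is odd.

(⇒) Suppose 13N + 1 is odd. Since 13 is odd, 13N and N have the same parity, so 13N + 1 ≡ N + 1 (mod 2). As 1 is odd, 13N + 1 is odd exactly when N is even. Thus N is even.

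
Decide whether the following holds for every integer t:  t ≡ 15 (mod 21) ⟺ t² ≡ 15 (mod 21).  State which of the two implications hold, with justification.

(⇒) holds; (⇐) fails.

[⇒] Suppose t ≡ 15 (mod 21). Write t = 21j + 15. Then (21j + 15)² = 441j² + 630j + 225 = 21(21j² + 30j + 10) + 15, so t² ≡ 15 (mod 21).

[⇐] This fails: take t = 6. Then 6² = 36 ≡ 15 (mod 21), yet 6 ≡ 6 (mod 21), not 15.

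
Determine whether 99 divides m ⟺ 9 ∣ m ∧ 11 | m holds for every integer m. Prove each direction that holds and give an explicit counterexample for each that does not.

Forward direction. If 99 ∣ m, write m = 99q. Since 99 = 11·9, m = 9·(11q), so 9 ∣ m; and since 99 = 9·11, m = 11·(9q), so 11 ∣ m.

Converse. Suppose 9 ∣ m and 11 ∣ m. Any common multiple of 9 and 11 is a multiple of their lcm; here gcd(9, 11) = 1, so lcm(9, 11) = 9·11 = 99, so 99 ∣ m.

Both implications hold.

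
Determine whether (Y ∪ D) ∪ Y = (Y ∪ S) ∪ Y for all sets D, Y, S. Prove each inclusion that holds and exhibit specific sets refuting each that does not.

(⊆) fails and (⊇) fails.

Forward inclusion. This inclusion fails. Take D = {1}, Y = ∅, S = ∅; then 1 ∈ (Y ∪ D) ∪ Y but 1 ∉ (Y ∪ S) ∪ Y.

Reverse inclusion. This inclusion fails. Take D = ∅, Y = ∅, S = {1}; then 1 ∈ (Y ∪ S) ∪ Y but 1 ∉ (Y ∪ D) ∪ Y.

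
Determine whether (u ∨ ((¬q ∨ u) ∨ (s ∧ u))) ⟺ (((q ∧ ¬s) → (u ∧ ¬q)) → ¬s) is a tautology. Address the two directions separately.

Neither direction holds.

[⇒] This fails. Under s = T, q = F, u = F, the left side is true but the right side is false.

[⇐] This fails. Under s = F, q = T, u = F, the left side is false but the right side is true.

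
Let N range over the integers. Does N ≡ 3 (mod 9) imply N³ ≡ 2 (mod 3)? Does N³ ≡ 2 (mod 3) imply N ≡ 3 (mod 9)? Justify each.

(→) This fails: take N = 3. Then 3 ≡ 3 (mod 9), but 3³ = 27 ≡ 0 (mod 3), not 2.

(←) This fails: take N = 2. Then 2³ = 8 ≡ 2 (mod 3), yet 2 ≡ 2 (mod 9), not 3.

Neither implication holds.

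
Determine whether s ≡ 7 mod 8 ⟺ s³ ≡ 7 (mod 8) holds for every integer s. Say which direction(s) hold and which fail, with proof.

[⇒] Suppose s ≡ 7 mod 8. Write s = 8j + 7. Then (8j + 7)³ = 512j³ + 1344j² + 1176j + 343 = 8(64j³ + 168j² + 147j + 42) + 7, so s³ ≡ 7 (mod 8).

[⇐] Conversely, suppose s³ ≡ 7 (mod 8). The only residue r in {0, …, 7} with r³ ≡ 7 (mod 8) is r = 7, so s ≡ 7 (mod 8).

Both directions hold; the statement is true.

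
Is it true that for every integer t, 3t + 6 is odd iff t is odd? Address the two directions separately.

Both directions hold; the statement is true.

(→) Suppose 3t + 6 is odd. Since 3 is odd, 3t and t have the same parity, so 3t + 6 ≡ t + 6 (mod 2). As 6 is even, 3t + 6 is odd exactly when t is odd. Thus t is odd.

(←) Conversely, suppose t is odd; write t = 2j + 1. Then 3t + 6 = 3·(2j + 1) + 6 = 2·3j + 9, which is odd.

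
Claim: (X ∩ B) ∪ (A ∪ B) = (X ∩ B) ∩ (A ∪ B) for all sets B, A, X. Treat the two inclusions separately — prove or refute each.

Only the reverse inclusion holds.

(⊆) This inclusion fails. Take B = {1}, A = ∅, X = ∅; then 1 ∈ (X ∩ B) ∪ (A ∪ B) but 1 ∉ (X ∩ B) ∩ (A ∪ B).

(⊇) Let x ∈ (X ∩ B) ∩ (A ∪ B). Then either x ∈ B ∩ X and x ∉ A; or x ∈ B ∩ A ∩ X. In each case x ∈ (X ∩ B) ∪ (A ∪ B), so (X ∩ B) ∩ (A ∪ B) ⊆ (X ∩ B) ∪ (A ∪ B).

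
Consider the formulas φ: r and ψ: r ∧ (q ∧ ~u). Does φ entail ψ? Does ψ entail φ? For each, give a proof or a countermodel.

Only the converse holds.

(→) This fails. Under u = F, r = T, q = F, the left side is true but the right side is false.

(←) Assume the antecedent. If u is true, the antecedent cannot hold. If u is false, the antecedent forces (u = F, r = T, q = T), and r holds there. Either way r holds.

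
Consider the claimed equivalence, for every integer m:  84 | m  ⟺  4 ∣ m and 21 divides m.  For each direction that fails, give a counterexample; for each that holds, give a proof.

[⇐] Suppose 4 ∣ m and 21 ∣ m. Any common multiple of 4 and 21 is a multiple of their lcm; here gcd(4, 21) = 1, so lcm(4, 21) = 4·21 = 84, so 84 ∣ m.

[⇒] If 84 ∣ m, write m = 84q. Since 84 = 21·4, m = 4·(21q), so 4 ∣ m; and since 84 = 4·21, m = 21·(4q), so 21 ∣ m.

Both implications hold.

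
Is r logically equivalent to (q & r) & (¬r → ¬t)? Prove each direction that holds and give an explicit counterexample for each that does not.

Only the reverse direction holds.

(←) Assume the antecedent. If r is true, r reduces to true regardless of the other variables. If r is false, the antecedent cannot hold. Either way r holds.

(→) This fails. Under r = T, t = F, q = F, the left side is true but the right side is false.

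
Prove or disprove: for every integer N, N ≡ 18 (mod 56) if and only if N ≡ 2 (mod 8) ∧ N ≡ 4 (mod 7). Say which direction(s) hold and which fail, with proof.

Both directions hold; the statement is true.

Forward direction. Suppose N ≡ 18 (mod 56); write N = 56j + 18. Since 8 ∣ 56, reducing mod 8 gives N ≡ 18 ≡ 2 (mod 8); since 7 ∣ 56, reducing mod 7 gives N ≡ 18 ≡ 4 (mod 7).

Converse. If N ≡ 2 (mod 8) and N ≡ 4 (mod 7), then by the Chinese remainder theorem N ≡ 18 (mod 56). This is exactly N ≡ 18 (mod 56).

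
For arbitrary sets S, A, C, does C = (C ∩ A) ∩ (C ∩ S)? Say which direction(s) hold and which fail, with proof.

(⟹) This inclusion fails. Take S = ∅, A = ∅, C = {1}; then 1 ∈ C but 1 ∉ (C ∩ A) ∩ (C ∩ S).

(⟸) Let x ∈ (C ∩ A) ∩ (C ∩ S). Then x ∈ S ∩ A ∩ C, from which x ∈ C.

Only the reverse inclusion holds.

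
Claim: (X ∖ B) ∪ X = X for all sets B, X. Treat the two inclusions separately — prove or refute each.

(⟹) Let x ∈ (X ∖ B) ∪ X. Then either x ∈ X and x ∉ B; or x ∈ B ∩ X. In each case x ∈ X, so (X ∖ B) ∪ X ⊆ X.

(⟸) Let x ∈ X. Then either x ∈ X and x ∉ B; or x ∈ B ∩ X. In each case x ∈ (X ∖ B) ∪ X, so X ⊆ (X ∖ B) ∪ X.

Both inclusions hold; the sets are equal.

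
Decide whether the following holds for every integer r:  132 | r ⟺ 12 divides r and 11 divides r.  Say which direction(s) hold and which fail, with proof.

Both directions hold.

(⟹) If 132 ∣ r, write r = 132q. Since 132 = 11·12, r = 12·(11q), so 12 ∣ r; and since 132 = 12·11, r = 11·(12q), so 11 ∣ r.

(⟸) Suppose 12 ∣ r and 11 ∣ r. Any common multiple of 12 and 11 is a multiple of their lcm; here gcd(12, 11) = 1, so lcm(12, 11) = 12·11 = 132, so 132 ∣ r.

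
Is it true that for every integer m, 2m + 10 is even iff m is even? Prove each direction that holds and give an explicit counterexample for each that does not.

(→) This fails: take m = 5. Then 2m + 10 = 20, which is even, yet m = 5 is odd, not even.

(←) Suppose m is even. Since 2 is even, 2m is even for every m, so 2m + 10 has the same parity as 10, which is even. Hence 2m + 10 is even.

The forward direction fails; the converse holds.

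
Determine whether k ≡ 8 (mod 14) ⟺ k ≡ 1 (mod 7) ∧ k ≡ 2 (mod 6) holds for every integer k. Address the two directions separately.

(⇒) fails; (⇐) holds.

(←) If k ≡ 1 (mod 7) and k ≡ 2 (mod 6), then by the Chinese remainder theorem k ≡ 8 (mod 42). Since 8 ≡ 8 (mod 14) and 14 ∣ 42, we get k ≡ 8 (mod 14).

(→) This fails: k = 36 gives 36 ≡ 8 (mod 14) but 36 ≡ 0 (mod 6), so the conjunction on the right does not hold.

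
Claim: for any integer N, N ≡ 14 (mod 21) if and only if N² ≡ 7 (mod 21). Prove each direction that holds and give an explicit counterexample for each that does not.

Not equivalent: only (⇒) holds.

(⟹) Suppose N ≡ 14 (mod 21). Write N = 21j + 14. Then (21j + 14)² = 441j² + 588j + 196 = 21(21j² + 28j + 9) + 7, so N² ≡ 7 (mod 21).

(⟸) This fails: take N = 7. Then 7² = 49 ≡ 7 (mod 21), yet 7 ≡ 7 (mod 21), not 14.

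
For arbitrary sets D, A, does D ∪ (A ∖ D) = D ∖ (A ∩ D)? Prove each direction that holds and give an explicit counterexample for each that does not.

Only the reverse inclusion holds.

Forward inclusion. This inclusion fails. Take D = ∅, A = {1}; then 1 ∈ D ∪ (A ∖ D) but 1 ∉ D ∖ (A ∩ D).

Reverse inclusion. Let x ∈ D ∖ (A ∩ D). Then x ∈ D and x ∉ A, from which x ∈ D ∪ (A ∖ D).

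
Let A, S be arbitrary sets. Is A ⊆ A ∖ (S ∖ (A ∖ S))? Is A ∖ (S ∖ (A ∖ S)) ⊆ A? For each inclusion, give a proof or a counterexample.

(⊆) fails; (⊇) holds.

(⟹) This inclusion fails. Take A = {1}, S = {1}; then 1 ∈ A but 1 ∉ A ∖ (S ∖ (A ∖ S)).

(⟸) Let x ∈ A ∖ (S ∖ (A ∖ S)). Then x ∈ A and x ∉ S, from which x ∈ A.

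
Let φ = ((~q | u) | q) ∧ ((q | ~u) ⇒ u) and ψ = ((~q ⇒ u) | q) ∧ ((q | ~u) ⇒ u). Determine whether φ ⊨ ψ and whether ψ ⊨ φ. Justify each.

Forward direction. Assume the antecedent. If q is true, the antecedent forces (q = T, u = T), and the consequent holds there. If q is false, the antecedent forces (q = F, u = T), and the consequent holds there. Either way the consequent holds.

Converse. Assume the antecedent. If q is true, the antecedent forces (q = T, u = T), and the consequent holds there. If q is false, the antecedent forces (q = F, u = T), and the consequent holds there. Either way the consequent holds.

The biconditional holds.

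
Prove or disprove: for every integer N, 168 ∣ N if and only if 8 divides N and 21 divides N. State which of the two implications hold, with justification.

Both directions hold; the statement is true.

(⇒) If 168 ∣ N, write N = 168q. Since 168 = 21·8, N = 8·(21q), so 8 ∣ N; and since 168 = 8·21, N = 21·(8q), so 21 ∣ N.

(⇐) Suppose 8 ∣ N and 21 ∣ N. Any common multiple of 8 and 21 is a multiple of their lcm; here gcd(8, 21) = 1, so lcm(8, 21) = 8·21 = 168, so 168 ∣ N.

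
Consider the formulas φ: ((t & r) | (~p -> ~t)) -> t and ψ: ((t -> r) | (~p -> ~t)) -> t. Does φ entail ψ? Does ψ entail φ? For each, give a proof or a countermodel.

(⟹) Assume the antecedent. If t is true, ((t -> r) | (~p -> ~t)) -> t reduces to true regardless of the other variables. If t is false, the antecedent cannot hold. Either way ((t -> r) | (~p -> ~t)) -> t holds.

(⟸) Assume the antecedent. If t is true, ((t & r) | (~p -> ~t)) -> t reduces to true regardless of the other variables. If t is false, the antecedent cannot hold. Either way ((t & r) | (~p -> ~t)) -> t holds.

Both directions hold; the statement is true.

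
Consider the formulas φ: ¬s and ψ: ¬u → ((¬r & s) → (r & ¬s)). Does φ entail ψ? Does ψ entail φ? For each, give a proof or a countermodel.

(⇐) This fails. Under u = T, r = F, s = T, the left side is false but the right side is true.

(⇒) Assume the antecedent. If u is true, ¬u → ((¬r & s) → (r & ¬s)) reduces to true regardless of the other variables. If u is false, the antecedent forces (u = F, r = F, s = F) or (u = F, r = T, s = F), and ¬u → ((¬r & s) → (r & ¬s)) holds there. Either way ¬u → ((¬r & s) → (r & ¬s)) holds.

Only the forward direction holds.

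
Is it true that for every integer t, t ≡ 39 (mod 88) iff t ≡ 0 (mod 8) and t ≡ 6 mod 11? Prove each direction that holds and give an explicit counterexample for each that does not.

Forward direction. This fails: t = 39 gives 39 ≡ 39 (mod 88) but 39 ≡ 7 (mod 8), so the conjunction on the right does not hold.

Converse. This fails: t = 72 satisfies both congruences on the right (72 ≡ 0 mod 8 and 72 ≡ 6 mod 11) yet 72 ≡ 72 (mod 88), not 39.

(⇒) fails and (⇐) fails.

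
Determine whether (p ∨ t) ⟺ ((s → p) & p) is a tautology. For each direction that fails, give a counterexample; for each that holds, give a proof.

(⇒) fails; (⇐) holds.

(⟹) This fails. Under s = F, t = T, p = F, the left side is true but the right side is false.

(⟸) Assume the antecedent. If s is true, the antecedent forces (s = T, t = F, p = T) or (s = T, t = T, p = T), and p ∨ t holds there. If s is false, the antecedent forces (s = F, t = F, p = T) or (s = F, t = T, p = T), and p ∨ t holds there. Either way p ∨ t holds.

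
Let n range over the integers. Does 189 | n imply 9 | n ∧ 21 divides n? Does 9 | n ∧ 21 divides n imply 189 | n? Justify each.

Only the forward direction holds.

Converse. This fails: take n = 63. Both 9 ∣ 63 and 21 ∣ 63, yet 63 is not a multiple of 189 (since 63 = 0·189 + 63), so 189 ∤ 63.

Forward direction. If 189 ∣ n, write n = 189q. Since 189 = 21·9, n = 9·(21q), so 9 ∣ n; and since 189 = 9·21, n = 21·(9q), so 21 ∣ n.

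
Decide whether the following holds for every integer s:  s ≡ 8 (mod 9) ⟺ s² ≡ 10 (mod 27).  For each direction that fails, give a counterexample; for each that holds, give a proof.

(⇒) fails and (⇐) fails.

(→) This fails: take s = 17. Then 17 ≡ 8 (mod 9), but 17² = 289 ≡ 19 (mod 27), not 10.

(←) This fails: take s = 19. Then 19² = 361 ≡ 10 (mod 27), yet 19 ≡ 1 (mod 9), not 8.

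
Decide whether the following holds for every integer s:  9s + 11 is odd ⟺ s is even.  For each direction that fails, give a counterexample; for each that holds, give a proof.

Both directions hold.

(→) Suppose 9s + 11 is odd. Since 9 is odd, 9s and s have the same parity, so 9s + 11 ≡ s + 11 (mod 2). As 11 is odd, 9s + 11 is odd exactly when s is even. Thus s is even.

(←) Conversely, suppose s is even; write s = 2j. Then 9s + 11 = 9·(2j) + 11 = 2·9j + 11, which is odd.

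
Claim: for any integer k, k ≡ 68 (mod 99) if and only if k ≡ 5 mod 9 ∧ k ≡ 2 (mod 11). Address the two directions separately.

(→) Suppose k ≡ 68 (mod 99); write k = 99j + 68. Since 9 ∣ 99, reducing mod 9 gives k ≡ 68 ≡ 5 (mod 9); since 11 ∣ 99, reducing mod 11 gives k ≡ 68 ≡ 2 (mod 11).

(←) Conversely, if k ≡ 5 (mod 9) and k ≡ 2 (mod 11), then by the Chinese remainder theorem k ≡ 68 (mod 99). This is exactly k ≡ 68 (mod 99).

Both implications hold.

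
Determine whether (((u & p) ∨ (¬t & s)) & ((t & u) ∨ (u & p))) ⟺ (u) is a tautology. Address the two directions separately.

(⇒) holds; (⇐) fails.

(→) Assume the antecedent. If s is true, the antecedent forces (s = T, u = T, t = F, p = T) or (s = T, u = T, t = T, p = T), and u holds there. If s is false, the antecedent forces (s = F, u = T, t = F, p = T) or (s = F, u = T, t = T, p = T), and u holds there. Either way u holds.

(←) This fails. Under s = F, u = T, t = F, p = F, the left side is false but the right side is true.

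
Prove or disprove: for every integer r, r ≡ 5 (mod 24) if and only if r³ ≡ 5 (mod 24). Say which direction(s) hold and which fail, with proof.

The biconditional holds.

Forward direction. Suppose r ≡ 5 (mod 24). Write r = 24j + 5. Then (24j + 5)³ = 13824j³ + 8640j² + 1800j + 125 = 24(576j³ + 360j² + 75j + 5) + 5, so r³ ≡ 5 (mod 24).

Converse. Suppose r³ ≡ 5 (mod 24). The only residue r in {0, …, 23} with r³ ≡ 5 (mod 24) is r = 5, so r ≡ 5 (mod 24).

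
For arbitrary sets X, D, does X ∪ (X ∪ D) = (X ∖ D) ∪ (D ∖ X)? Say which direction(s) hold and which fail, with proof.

Forward inclusion. This inclusion fails. Take X = {1}, D = {1}; then 1 ∈ X ∪ (X ∪ D) but 1 ∉ (X ∖ D) ∪ (D ∖ X).

Reverse inclusion. Let x ∈ (X ∖ D) ∪ (D ∖ X). Then either x ∈ X and x ∉ D; or x ∈ D and x ∉ X. In each case x ∈ X ∪ (X ∪ D), so (X ∖ D) ∪ (D ∖ X) ⊆ X ∪ (X ∪ D).

Only the reverse inclusion holds.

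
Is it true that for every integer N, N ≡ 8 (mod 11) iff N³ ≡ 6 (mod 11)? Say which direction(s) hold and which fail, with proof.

Both directions hold.

[⇒] Suppose N ≡ 8 (mod 11). Write N = 11j + 8. Then (11j + 8)³ = 1331j³ + 2904j² + 2112j + 512 = 11(121j³ + 264j² + 192j + 46) + 6, so N³ ≡ 6 (mod 11).

[⇐] Conversely, suppose N³ ≡ 6 (mod 11). The only residue r in {0, …, 10} with r³ ≡ 6 (mod 11) is r = 8, so N ≡ 8 (mod 11).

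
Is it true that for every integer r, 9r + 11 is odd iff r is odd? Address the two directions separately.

Both directions fail.

(⇒) This fails: r = 6 gives 9r + 11 = 65, which is odd, but 6 is even, not odd.

(⇐) This also fails: r = 3 is odd, but 9r + 11 = 38 is even, not odd.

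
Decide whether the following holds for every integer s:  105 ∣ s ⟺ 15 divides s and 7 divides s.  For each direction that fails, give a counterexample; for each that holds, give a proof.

Converse. Suppose 15 ∣ s and 7 ∣ s. Any common multiple of 15 and 7 is a multiple of their lcm; here gcd(15, 7) = 1, so lcm(15, 7) = 15·7 = 105, so 105 ∣ s.

Forward direction. If 105 ∣ s, write s = 105q. Since 105 = 7·15, s = 15·(7q), so 15 ∣ s; and since 105 = 15·7, s = 7·(15q), so 7 ∣ s.

Both directions hold; the statement is true.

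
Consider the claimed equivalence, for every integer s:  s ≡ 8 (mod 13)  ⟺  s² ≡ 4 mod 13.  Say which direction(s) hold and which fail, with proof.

Both directions fail.

(⇒) This fails: take s = 8. Then 8 ≡ 8 (mod 13), but 8² = 64 ≡ 12 (mod 13), not 4.

(⇐) This fails: take s = 2. Then 2² = 4 ≡ 4 (mod 13), yet 2 ≡ 2 (mod 13), not 8.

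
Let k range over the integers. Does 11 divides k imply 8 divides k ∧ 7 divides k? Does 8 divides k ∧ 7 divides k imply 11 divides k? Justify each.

[⇒] This fails: take k = 11. Certainly 11 ∣ 11, but 8 ∤ 11.

[⇐] This fails: take k = 56. Both 8 ∣ 56 and 7 ∣ 56, yet 56 is not a multiple of 11 (since 56 = 5·11 + 1), so 11 ∤ 56.

(⇒) fails and (⇐) fails.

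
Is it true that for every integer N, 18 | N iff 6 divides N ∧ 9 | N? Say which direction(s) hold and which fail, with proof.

Both implications hold.

[⇒] If 18 ∣ N, write N = 18q. Since 18 = 3·6, N = 6·(3q), so 6 ∣ N; and since 18 = 2·9, N = 9·(2q), so 9 ∣ N.

[⇐] Suppose 6 ∣ N and 9 ∣ N. Any common multiple of 6 and 9 is a multiple of their lcm; here lcm(6, 9) = 6·9/gcd(6, 9) = 54/3 = 18, so 18 ∣ N.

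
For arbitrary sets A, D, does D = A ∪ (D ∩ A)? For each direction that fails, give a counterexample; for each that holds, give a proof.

Forward inclusion. This inclusion fails. Take A = ∅, D = {1}; then 1 ∈ D but 1 ∉ A ∪ (D ∩ A).

Reverse inclusion. This inclusion fails. Take A = {1}, D = ∅; then 1 ∈ A ∪ (D ∩ A) but 1 ∉ D.

Both inclusions fail.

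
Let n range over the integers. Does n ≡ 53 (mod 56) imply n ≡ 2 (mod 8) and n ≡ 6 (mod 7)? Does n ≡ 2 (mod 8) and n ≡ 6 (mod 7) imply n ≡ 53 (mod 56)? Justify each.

[⇒] This fails: n = 53 gives 53 ≡ 53 (mod 56) but 53 ≡ 5 (mod 8), so the conjunction on the right does not hold.

[⇐] This fails: n = 34 satisfies both congruences on the right (34 ≡ 2 mod 8 and 34 ≡ 6 mod 7) yet 34 ≡ 34 (mod 56), not 53.

Both directions fail.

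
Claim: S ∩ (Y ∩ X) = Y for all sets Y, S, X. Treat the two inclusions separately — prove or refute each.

(⊆) holds; (⊇) fails.

(⟹) Let x ∈ S ∩ (Y ∩ X). Then x ∈ Y ∩ S ∩ X, from which x ∈ Y.

(⟸) This inclusion fails. Take Y = {1}, S = ∅, X = ∅; then 1 ∈ Y but 1 ∉ S ∩ (Y ∩ X).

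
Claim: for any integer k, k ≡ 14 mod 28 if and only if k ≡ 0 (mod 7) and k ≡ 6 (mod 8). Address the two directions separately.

(→) This fails: k = 42 gives 42 ≡ 14 (mod 28) but 42 ≡ 2 (mod 8), so the conjunction on the right does not hold.

(←) Conversely, if k ≡ 0 (mod 7) and k ≡ 6 (mod 8), then by the Chinese remainder theorem k ≡ 14 (mod 56). Since 14 ≡ 14 (mod 28) and 28 ∣ 56, we get k ≡ 14 (mod 28).

The forward direction fails; the converse holds.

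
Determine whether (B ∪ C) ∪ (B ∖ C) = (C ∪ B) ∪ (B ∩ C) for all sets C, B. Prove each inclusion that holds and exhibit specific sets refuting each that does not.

(⟹) Let x ∈ (B ∪ C) ∪ (B ∖ C). Then either x ∈ C and x ∉ B; or x ∈ B and x ∉ C; or x ∈ C ∩ B. In each case x ∈ (C ∪ B) ∪ (B ∩ C), so (B ∪ C) ∪ (B ∖ C) ⊆ (C ∪ B) ∪ (B ∩ C).

(⟸) Let x ∈ (C ∪ B) ∪ (B ∩ C). Then either x ∈ C and x ∉ B; or x ∈ B and x ∉ C; or x ∈ C ∩ B. In each case x ∈ (B ∪ C) ∪ (B ∖ C), so (C ∪ B) ∪ (B ∩ C) ⊆ (B ∪ C) ∪ (B ∖ C).

Both inclusions hold; the sets are equal.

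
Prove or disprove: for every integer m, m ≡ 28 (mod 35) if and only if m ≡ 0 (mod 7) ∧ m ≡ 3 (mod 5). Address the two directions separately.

Converse. If m ≡ 0 (mod 7) and m ≡ 3 (mod 5), then by the Chinese remainder theorem m ≡ 28 (mod 35). This is exactly m ≡ 28 (mod 35).

Forward direction. Suppose m ≡ 28 (mod 35); write m = 35j + 28. Since 7 ∣ 35, reducing mod 7 gives m ≡ 28 ≡ 0 (mod 7); since 5 ∣ 35, reducing mod 5 gives m ≡ 28 ≡ 3 (mod 5).

Both directions hold; the statement is true.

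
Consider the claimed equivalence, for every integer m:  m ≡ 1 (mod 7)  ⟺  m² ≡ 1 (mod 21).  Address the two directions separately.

Forward direction. This fails: take m = 15. Then 15 ≡ 1 (mod 7), but 15² = 225 ≡ 15 (mod 21), not 1.

Converse. This fails: take m = 13. Then 13² = 169 ≡ 1 (mod 21), yet 13 ≡ 6 (mod 7), not 1.

Neither direction holds.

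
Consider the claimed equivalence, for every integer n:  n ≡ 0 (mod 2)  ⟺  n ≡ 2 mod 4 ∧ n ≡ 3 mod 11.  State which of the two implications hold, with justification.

(⟹) This fails: n = 0 gives 0 ≡ 0 (mod 2) but 0 ≡ 0 (mod 4), so the conjunction on the right does not hold.

(⟸) Conversely, if n ≡ 2 (mod 4) and n ≡ 3 (mod 11), then by the Chinese remainder theorem n ≡ 14 (mod 44). Since 14 ≡ 0 (mod 2) and 2 ∣ 44, we get n ≡ 0 (mod 2).

Not equivalent: only (⇐) holds.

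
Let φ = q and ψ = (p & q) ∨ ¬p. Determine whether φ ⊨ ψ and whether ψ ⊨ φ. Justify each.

[⇒] Assume the antecedent. If q is true, (p & q) ∨ ¬p reduces to true regardless of the other variables. If q is false, the antecedent cannot hold. Either way (p & q) ∨ ¬p holds.

[⇐] This fails. Under q = F, p = F, the left side is false but the right side is true.

(⇒) holds; (⇐) fails.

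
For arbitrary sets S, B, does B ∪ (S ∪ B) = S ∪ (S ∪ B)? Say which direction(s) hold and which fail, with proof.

Both inclusions hold.

(⊆) Let x ∈ B ∪ (S ∪ B). Then either x ∈ S and x ∉ B; or x ∈ B and x ∉ S; or x ∈ S ∩ B. In each case x ∈ S ∪ (S ∪ B), so B ∪ (S ∪ B) ⊆ S ∪ (S ∪ B).

(⊇) Let x ∈ S ∪ (S ∪ B). Then either x ∈ S and x ∉ B; or x ∈ B and x ∉ S; or x ∈ S ∩ B. In each case x ∈ B ∪ (S ∪ B), so S ∪ (S ∪ B) ⊆ B ∪ (S ∪ B).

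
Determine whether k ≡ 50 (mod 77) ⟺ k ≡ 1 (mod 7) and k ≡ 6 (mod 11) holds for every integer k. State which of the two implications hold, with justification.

Both directions hold.

Forward direction. Suppose k ≡ 50 (mod 77); write k = 77j + 50. Since 7 ∣ 77, reducing mod 7 gives k ≡ 50 ≡ 1 (mod 7); since 11 ∣ 77, reducing mod 11 gives k ≡ 50 ≡ 6 (mod 11).

Converse. If k ≡ 1 (mod 7) and k ≡ 6 (mod 11), then by the Chinese remainder theorem k ≡ 50 (mod 77). This is exactly k ≡ 50 (mod 77).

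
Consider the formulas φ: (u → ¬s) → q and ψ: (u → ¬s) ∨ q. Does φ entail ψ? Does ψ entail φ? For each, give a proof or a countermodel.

[⇒] This fails. Under q = F, s = T, u = T, the left side is true but the right side is false.

[⇐] This fails. Under q = F, s = F, u = F, the left side is false but the right side is true.

Neither implication holds.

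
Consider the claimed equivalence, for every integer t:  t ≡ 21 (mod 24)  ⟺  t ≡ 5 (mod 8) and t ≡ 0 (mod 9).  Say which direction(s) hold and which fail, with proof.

(⇒) This fails: t = 69 gives 69 ≡ 21 (mod 24) but 69 ≡ 6 (mod 9), so the conjunction on the right does not hold.

(⇐) Conversely, if t ≡ 5 (mod 8) and t ≡ 0 (mod 9), then by the Chinese remainder theorem t ≡ 45 (mod 72). Since 45 ≡ 21 (mod 24) and 24 ∣ 72, we get t ≡ 21 (mod 24).

(⇒) fails; (⇐) holds.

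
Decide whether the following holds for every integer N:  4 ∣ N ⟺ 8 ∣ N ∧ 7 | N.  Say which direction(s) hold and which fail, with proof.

(⇒) fails; (⇐) holds.

Forward direction. This fails: take N = 4. Certainly 4 ∣ 4, but 8 ∤ 4.

Converse. Suppose 8 ∣ N and 7 ∣ N. Any common multiple of 8 and 7 is a multiple of their lcm; here gcd(8, 7) = 1, so lcm(8, 7) = 8·7 = 56, so 56 ∣ N. Since 4 ∣ 56, it follows that 4 ∣ N.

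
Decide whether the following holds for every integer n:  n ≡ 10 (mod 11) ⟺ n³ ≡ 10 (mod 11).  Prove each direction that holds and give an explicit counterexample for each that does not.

[⇐] For the converse, argue contrapositively. If n ≢ 10 (mod 11), then n is congruent to one of 0, 1, 2, 3, 4, 5, 6, 7, 8, 9 modulo 11, and these give n³ ≡ 0, 1, 8, 5, 9, 4, 7, 2, 6, 3 respectively — never 10.

[⇒] Suppose n ≡ 10 (mod 11). Write n = 11j + 10. Then (11j + 10)³ = 1331j³ + 3630j² + 3300j + 1000 = 11(121j³ + 330j² + 300j + 90) + 10, so n³ ≡ 10 (mod 11).

Both directions hold.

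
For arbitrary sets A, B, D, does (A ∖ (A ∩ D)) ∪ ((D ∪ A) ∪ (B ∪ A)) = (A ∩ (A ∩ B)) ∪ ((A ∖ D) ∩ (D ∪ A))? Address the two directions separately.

Forward inclusion. This inclusion fails. Take A = ∅, B = {1}, D = ∅; then 1 ∈ (A ∖ (A ∩ D)) ∪ ((D ∪ A) ∪ (B ∪ A)) but 1 ∉ (A ∩ (A ∩ B)) ∪ ((A ∖ D) ∩ (D ∪ A)).

Reverse inclusion. Let x ∈ (A ∩ (A ∩ B)) ∪ ((A ∖ D) ∩ (D ∪ A)). Then either x ∈ A and x ∉ B, D; or x ∈ A ∩ B and x ∉ D; or x ∈ A ∩ B ∩ D. In each case x ∈ (A ∖ (A ∩ D)) ∪ ((D ∪ A) ∪ (B ∪ A)), so (A ∩ (A ∩ B)) ∪ ((A ∖ D) ∩ (D ∪ A)) ⊆ (A ∖ (A ∩ D)) ∪ ((D ∪ A) ∪ (B ∪ A)).

(⊆) fails; (⊇) holds.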